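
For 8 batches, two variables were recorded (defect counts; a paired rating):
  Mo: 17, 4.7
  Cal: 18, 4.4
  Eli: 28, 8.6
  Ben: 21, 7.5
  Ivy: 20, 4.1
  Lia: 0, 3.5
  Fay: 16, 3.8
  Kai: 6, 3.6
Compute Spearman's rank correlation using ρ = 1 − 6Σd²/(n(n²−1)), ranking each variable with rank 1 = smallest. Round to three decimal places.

0.905

Ranks of variable 1: 4, 5, 8, 7, 6, 1, 3, 2
Ranks of variable 2: 6, 5, 8, 7, 4, 1, 3, 2
d = r₁ − r₂: -2, 0, 0, 0, 2, 0, 0, 0
d²: 4, 0, 0, 0, 4, 0, 0, 0; Σd² = 8
ρ = 1 − 6·8/(8·63) = 1 − 48/504 = 0.905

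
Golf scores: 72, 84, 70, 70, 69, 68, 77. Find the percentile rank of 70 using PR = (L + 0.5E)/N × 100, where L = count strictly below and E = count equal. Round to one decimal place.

N = 7.
Strictly below 70: 2. Equal to 70: 2.
PR = (2 + 0.5·2)/7 × 100 = 42.9

42.9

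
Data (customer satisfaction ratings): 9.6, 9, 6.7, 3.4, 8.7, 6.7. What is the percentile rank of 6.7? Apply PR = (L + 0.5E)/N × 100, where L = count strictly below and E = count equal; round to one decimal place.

N = 6.
Strictly below 6.7: 1. Equal to 6.7: 2.
PR = (1 + 0.5·2)/6 × 100 = 33.3

33.3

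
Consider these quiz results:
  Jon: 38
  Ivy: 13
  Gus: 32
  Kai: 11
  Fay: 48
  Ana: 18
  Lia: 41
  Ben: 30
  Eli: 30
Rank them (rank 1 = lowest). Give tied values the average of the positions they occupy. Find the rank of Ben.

4.5

Sorted (ascending): 11, 13, 18, 30, 30, 32, 38, 41, 48
The 2 values of 30 occupy positions 4–5 → average rank (4+5)/2 = 4.5.
Ben has value 30 → rank 4.5.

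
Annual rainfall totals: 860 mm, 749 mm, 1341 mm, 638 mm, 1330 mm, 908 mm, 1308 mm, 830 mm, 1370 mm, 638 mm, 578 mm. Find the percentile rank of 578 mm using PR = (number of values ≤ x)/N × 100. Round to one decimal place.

9.1

N = 11.
Strictly below 578: 0. Equal to 578: 1.
PR = 1/11 × 100 = 9.1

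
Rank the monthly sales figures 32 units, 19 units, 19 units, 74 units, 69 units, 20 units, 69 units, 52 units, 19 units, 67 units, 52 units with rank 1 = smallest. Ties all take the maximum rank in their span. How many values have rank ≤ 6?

5

Sorted (ascending): 19, 19, 19, 20, 32, 52, 52, 67, 69, 69, 74
The 3 values of 19 occupy positions 1–3 → each gets rank 3.
The 2 values of 52 occupy positions 6–7 → each gets rank 7.
The 2 values of 69 occupy positions 9–10 → each gets rank 10.
Ranks ≤ 6: {3, 3, 3, 4, 5} → 5 values.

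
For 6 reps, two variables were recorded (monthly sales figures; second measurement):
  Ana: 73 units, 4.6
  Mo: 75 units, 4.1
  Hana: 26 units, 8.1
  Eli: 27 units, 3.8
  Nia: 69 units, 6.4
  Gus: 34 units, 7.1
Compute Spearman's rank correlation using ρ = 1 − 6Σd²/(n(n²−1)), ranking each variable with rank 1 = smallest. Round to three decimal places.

-0.429

Ranks of variable 1: 5, 6, 1, 2, 4, 3
Ranks of variable 2: 3, 2, 6, 1, 4, 5
d = r₁ − r₂: 2, 4, -5, 1, 0, -2
d²: 4, 16, 25, 1, 0, 4; Σd² = 50
ρ = 1 − 6·50/(6·35) = 1 − 300/210 = -0.429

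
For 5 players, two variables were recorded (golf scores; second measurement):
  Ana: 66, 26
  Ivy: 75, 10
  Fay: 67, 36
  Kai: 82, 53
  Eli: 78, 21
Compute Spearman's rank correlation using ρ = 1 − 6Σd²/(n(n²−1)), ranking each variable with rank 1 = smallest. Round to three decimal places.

Ranks of variable 1: 1, 3, 2, 5, 4
Ranks of variable 2: 3, 1, 4, 5, 2
d = r₁ − r₂: -2, 2, -2, 0, 2
d²: 4, 4, 4, 0, 4; Σd² = 16
ρ = 1 − 6·16/(5·24) = 1 − 96/120 = 0.200

0.200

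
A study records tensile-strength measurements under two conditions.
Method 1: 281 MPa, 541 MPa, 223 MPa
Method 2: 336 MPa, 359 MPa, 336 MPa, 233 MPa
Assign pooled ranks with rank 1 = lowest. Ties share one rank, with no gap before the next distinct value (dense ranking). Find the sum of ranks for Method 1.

Sorted (ascending): 223, 233, 281, 336, 336, 359, 541
The 2 values of 336 share dense rank 4.
Remaining distinct values take the next consecutive integers.
Method 1 values → pooled ranks: 281→3, 541→6, 223→1
Rank sum = 3 + 6 + 1 = 10

10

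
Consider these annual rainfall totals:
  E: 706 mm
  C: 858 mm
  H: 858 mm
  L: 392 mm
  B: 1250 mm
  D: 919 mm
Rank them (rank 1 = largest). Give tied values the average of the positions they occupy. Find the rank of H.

3.5

Sorted (descending): 1250, 919, 858, 858, 706, 392
The 2 values of 858 occupy positions 3–4 → average rank (3+4)/2 = 3.5.
H has value 858 mm → rank 3.5.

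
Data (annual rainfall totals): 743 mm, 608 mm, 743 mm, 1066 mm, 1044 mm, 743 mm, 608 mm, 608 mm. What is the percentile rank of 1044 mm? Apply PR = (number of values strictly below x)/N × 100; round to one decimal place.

N = 8.
Strictly below 1044: 6. Equal to 1044: 1.
PR = 6/8 × 100 = 75.0

75.0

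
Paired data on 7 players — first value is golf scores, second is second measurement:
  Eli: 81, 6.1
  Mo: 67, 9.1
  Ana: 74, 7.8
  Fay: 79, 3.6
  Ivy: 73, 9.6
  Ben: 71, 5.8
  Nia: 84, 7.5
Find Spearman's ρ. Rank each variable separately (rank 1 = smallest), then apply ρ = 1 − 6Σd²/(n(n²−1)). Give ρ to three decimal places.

Ranks of variable 1: 6, 1, 4, 5, 3, 2, 7
Ranks of variable 2: 3, 6, 5, 1, 7, 2, 4
d = r₁ − r₂: 3, -5, -1, 4, -4, 0, 3
d²: 9, 25, 1, 16, 16, 0, 9; Σd² = 76
ρ = 1 − 6·76/(7·48) = 1 − 456/336 = -0.357

-0.357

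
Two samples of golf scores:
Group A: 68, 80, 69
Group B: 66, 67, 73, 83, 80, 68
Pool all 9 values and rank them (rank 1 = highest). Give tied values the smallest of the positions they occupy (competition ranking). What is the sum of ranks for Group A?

Sorted (descending): 83, 80, 80, 73, 69, 68, 68, 67, 66
The 2 values of 80 occupy positions 2–3 → each gets rank 2.
The 2 values of 68 occupy positions 6–7 → each gets rank 6.
Group A values → pooled ranks: 68→6, 80→2, 69→5
Rank sum = 6 + 2 + 5 = 13

13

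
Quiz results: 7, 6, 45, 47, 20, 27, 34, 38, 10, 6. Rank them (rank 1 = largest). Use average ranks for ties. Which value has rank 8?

7

Sorted (descending): 47, 45, 38, 34, 27, 20, 10, 7, 6, 6
The 2 values of 6 occupy positions 9–10 → average rank (9+10)/2 = 9.5.
Rank 8 → value 7.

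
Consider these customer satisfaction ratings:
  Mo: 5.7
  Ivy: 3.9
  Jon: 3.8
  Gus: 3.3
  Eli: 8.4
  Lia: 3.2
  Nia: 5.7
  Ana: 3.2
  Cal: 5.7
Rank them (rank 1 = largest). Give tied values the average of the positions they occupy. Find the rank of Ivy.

Sorted (descending): 8.4, 5.7, 5.7, 5.7, 3.9, 3.8, 3.3, 3.2, 3.2
The 3 values of 5.7 occupy positions 2–4 → average rank 3.
The 2 values of 3.2 occupy positions 8–9 → average rank (8+9)/2 = 8.5.
Ivy has value 3.9 → rank 5.

5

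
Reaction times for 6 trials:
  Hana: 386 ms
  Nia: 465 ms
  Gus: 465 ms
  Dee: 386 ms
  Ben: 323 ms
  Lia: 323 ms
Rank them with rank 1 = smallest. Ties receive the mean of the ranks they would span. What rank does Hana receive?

Sorted (ascending): 323, 323, 386, 386, 465, 465
The 2 values of 323 occupy positions 1–2 → average rank (1+2)/2 = 1.5.
The 2 values of 386 occupy positions 3–4 → average rank (3+4)/2 = 3.5.
The 2 values of 465 occupy positions 5–6 → average rank (5+6)/2 = 5.5.
Hana has value 386 ms → rank 3.5.

3.5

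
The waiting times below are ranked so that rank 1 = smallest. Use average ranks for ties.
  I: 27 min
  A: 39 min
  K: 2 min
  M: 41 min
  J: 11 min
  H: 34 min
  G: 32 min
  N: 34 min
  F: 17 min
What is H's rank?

Sorted (ascending): 2, 11, 17, 27, 32, 34, 34, 39, 41
The 2 values of 34 occupy positions 6–7 → average rank (6+7)/2 = 6.5.
H has value 34 min → rank 6.5.

6.5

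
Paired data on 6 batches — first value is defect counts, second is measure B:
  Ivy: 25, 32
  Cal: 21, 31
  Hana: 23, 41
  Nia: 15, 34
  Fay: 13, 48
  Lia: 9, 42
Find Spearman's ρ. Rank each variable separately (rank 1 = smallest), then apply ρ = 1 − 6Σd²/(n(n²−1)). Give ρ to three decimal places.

-0.657

Ranks of variable 1: 6, 4, 5, 3, 2, 1
Ranks of variable 2: 2, 1, 4, 3, 6, 5
d = r₁ − r₂: 4, 3, 1, 0, -4, -4
d²: 16, 9, 1, 0, 16, 16; Σd² = 58
ρ = 1 − 6·58/(6·35) = 1 − 348/210 = -0.657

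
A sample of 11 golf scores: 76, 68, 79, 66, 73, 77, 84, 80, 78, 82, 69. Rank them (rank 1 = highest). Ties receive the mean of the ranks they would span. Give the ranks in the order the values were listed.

Sorted (descending): 84, 82, 80, 79, 78, 77, 76, 73, 69, 68, 66
No ties — each value takes its position as its rank.

7, 10, 4, 11, 8, 6, 1, 3, 5, 2, 9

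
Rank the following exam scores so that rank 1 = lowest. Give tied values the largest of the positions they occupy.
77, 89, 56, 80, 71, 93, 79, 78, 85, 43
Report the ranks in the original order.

4, 9, 2, 7, 3, 10, 6, 5, 8, 1

Sorted (ascending): 43, 56, 71, 77, 78, 79, 80, 85, 89, 93
No ties — each value takes its position as its rank.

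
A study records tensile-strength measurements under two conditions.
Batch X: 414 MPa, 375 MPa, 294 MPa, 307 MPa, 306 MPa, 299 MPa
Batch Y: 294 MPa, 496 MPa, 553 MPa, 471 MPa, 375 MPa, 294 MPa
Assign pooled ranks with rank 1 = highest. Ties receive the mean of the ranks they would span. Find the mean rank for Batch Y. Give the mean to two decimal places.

5.58

Sorted (descending): 553, 496, 471, 414, 375, 375, 307, 306, 299, 294, 294, 294
The 2 values of 375 occupy positions 5–6 → average rank (5+6)/2 = 5.5.
The 3 values of 294 occupy positions 10–12 → average rank 11.
Batch Y values → pooled ranks: 294→11, 496→2, 553→1, 471→3, 375→5.5, 294→11
Mean rank = (11 + 2 + 1 + 3 + 5.5 + 11) / 6 = 5.58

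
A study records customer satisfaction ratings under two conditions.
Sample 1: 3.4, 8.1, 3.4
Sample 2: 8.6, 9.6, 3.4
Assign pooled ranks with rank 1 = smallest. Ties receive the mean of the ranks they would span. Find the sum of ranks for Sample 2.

Sorted (ascending): 3.4, 3.4, 3.4, 8.1, 8.6, 9.6
The 3 values of 3.4 occupy positions 1–3 → average rank 2.
Sample 2 values → pooled ranks: 8.6→5, 9.6→6, 3.4→2
Rank sum = 5 + 6 + 2 = 13

13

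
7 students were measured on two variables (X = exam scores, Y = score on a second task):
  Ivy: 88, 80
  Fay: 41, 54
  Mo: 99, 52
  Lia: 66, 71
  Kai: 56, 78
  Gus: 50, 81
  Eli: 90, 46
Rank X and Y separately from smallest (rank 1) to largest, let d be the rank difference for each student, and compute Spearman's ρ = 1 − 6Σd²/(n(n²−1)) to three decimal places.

Ranks of variable 1: 5, 1, 7, 4, 3, 2, 6
Ranks of variable 2: 6, 3, 2, 4, 5, 7, 1
d = r₁ − r₂: -1, -2, 5, 0, -2, -5, 5
d²: 1, 4, 25, 0, 4, 25, 25; Σd² = 84
ρ = 1 − 6·84/(7·48) = 1 − 504/336 = -0.500

-0.500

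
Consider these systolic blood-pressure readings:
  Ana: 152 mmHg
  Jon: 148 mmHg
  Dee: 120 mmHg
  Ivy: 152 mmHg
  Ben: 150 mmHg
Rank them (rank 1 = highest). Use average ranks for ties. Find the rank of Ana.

Sorted (descending): 152, 152, 150, 148, 120
The 2 values of 152 occupy positions 1–2 → average rank (1+2)/2 = 1.5.
Ana has value 152 mmHg → rank 1.5.

1.5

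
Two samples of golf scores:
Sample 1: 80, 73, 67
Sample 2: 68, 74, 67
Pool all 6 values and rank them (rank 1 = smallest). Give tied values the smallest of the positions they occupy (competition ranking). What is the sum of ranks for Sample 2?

Sorted (ascending): 67, 67, 68, 73, 74, 80
The 2 values of 67 occupy positions 1–2 → each gets rank 1.
Sample 2 values → pooled ranks: 68→3, 74→5, 67→1
Rank sum = 3 + 5 + 1 = 9

9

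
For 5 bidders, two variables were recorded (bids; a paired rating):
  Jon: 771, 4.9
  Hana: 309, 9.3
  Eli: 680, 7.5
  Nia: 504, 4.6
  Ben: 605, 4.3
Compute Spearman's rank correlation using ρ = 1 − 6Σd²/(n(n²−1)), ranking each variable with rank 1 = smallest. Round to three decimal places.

-0.200

Ranks of variable 1: 5, 1, 4, 2, 3
Ranks of variable 2: 3, 5, 4, 2, 1
d = r₁ − r₂: 2, -4, 0, 0, 2
d²: 4, 16, 0, 0, 4; Σd² = 24
ρ = 1 − 6·24/(5·24) = 1 − 144/120 = -0.200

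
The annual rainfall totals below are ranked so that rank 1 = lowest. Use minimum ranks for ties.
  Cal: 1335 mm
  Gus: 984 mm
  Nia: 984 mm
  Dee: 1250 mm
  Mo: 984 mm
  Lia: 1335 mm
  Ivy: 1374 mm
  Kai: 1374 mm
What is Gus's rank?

1

Sorted (ascending): 984, 984, 984, 1250, 1335, 1335, 1374, 1374
The 3 values of 984 occupy positions 1–3 → each gets rank 1.
The 2 values of 1335 occupy positions 5–6 → each gets rank 5.
The 2 values of 1374 occupy positions 7–8 → each gets rank 7.
Gus has value 984 mm → rank 1.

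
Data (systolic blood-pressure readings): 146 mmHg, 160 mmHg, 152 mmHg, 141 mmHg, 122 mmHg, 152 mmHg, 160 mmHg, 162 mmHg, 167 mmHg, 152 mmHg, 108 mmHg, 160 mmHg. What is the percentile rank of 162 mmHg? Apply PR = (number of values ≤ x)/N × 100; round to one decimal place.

91.7

N = 12.
Strictly below 162: 10. Equal to 162: 1.
PR = 11/12 × 100 = 91.7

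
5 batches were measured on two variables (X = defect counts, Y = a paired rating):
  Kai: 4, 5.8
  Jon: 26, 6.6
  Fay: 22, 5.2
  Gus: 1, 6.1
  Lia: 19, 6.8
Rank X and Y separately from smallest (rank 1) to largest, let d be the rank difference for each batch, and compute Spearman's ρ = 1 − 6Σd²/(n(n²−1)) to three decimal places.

0.100

Ranks of variable 1: 2, 5, 4, 1, 3
Ranks of variable 2: 2, 4, 1, 3, 5
d = r₁ − r₂: 0, 1, 3, -2, -2
d²: 0, 1, 9, 4, 4; Σd² = 18
ρ = 1 − 6·18/(5·24) = 1 − 108/120 = 0.100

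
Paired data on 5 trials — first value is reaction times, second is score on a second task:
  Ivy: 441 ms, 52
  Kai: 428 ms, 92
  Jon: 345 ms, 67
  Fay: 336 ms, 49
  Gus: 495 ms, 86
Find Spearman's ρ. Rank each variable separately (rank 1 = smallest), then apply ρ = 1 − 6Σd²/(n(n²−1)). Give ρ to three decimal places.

Ranks of variable 1: 4, 3, 2, 1, 5
Ranks of variable 2: 2, 5, 3, 1, 4
d = r₁ − r₂: 2, -2, -1, 0, 1
d²: 4, 4, 1, 0, 1; Σd² = 10
ρ = 1 − 6·10/(5·24) = 1 − 60/120 = 0.500

0.500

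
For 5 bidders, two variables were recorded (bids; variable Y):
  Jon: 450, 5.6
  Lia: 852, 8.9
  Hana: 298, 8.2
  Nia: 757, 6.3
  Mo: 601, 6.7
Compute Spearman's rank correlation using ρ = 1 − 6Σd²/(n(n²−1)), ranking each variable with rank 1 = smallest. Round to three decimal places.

0.300

Ranks of variable 1: 2, 5, 1, 4, 3
Ranks of variable 2: 1, 5, 4, 2, 3
d = r₁ − r₂: 1, 0, -3, 2, 0
d²: 1, 0, 9, 4, 0; Σd² = 14
ρ = 1 − 6·14/(5·24) = 1 − 84/120 = 0.300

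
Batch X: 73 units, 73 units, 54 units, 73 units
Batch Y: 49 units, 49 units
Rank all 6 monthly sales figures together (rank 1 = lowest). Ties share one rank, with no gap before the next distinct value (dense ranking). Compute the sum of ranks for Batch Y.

2

Sorted (ascending): 49, 49, 54, 73, 73, 73
The 2 values of 49 share dense rank 1.
The 3 values of 73 share dense rank 3.
Remaining distinct values take the next consecutive integers.
Batch Y values → pooled ranks: 49→1, 49→1
Rank sum = 1 + 1 = 2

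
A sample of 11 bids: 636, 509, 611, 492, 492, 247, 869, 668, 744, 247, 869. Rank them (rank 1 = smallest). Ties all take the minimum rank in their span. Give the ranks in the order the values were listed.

7, 5, 6, 3, 3, 1, 10, 8, 9, 1, 10

Sorted (ascending): 247, 247, 492, 492, 509, 611, 636, 668, 744, 869, 869
The 2 values of 247 occupy positions 1–2 → each gets rank 1.
The 2 values of 492 occupy positions 3–4 → each gets rank 3.
The 2 values of 869 occupy positions 10–11 → each gets rank 10.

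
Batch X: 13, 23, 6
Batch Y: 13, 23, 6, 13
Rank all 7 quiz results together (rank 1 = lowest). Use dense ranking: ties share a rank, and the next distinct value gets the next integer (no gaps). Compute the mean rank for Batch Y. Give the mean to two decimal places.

2.00

Sorted (ascending): 6, 6, 13, 13, 13, 23, 23
The 2 values of 6 share dense rank 1.
The 3 values of 13 share dense rank 2.
The 2 values of 23 share dense rank 3.
Batch Y values → pooled ranks: 13→2, 23→3, 6→1, 13→2
Mean rank = (2 + 3 + 1 + 2) / 4 = 2.00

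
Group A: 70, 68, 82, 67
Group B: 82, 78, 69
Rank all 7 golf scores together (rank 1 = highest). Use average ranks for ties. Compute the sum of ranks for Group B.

9.5

Sorted (descending): 82, 82, 78, 70, 69, 68, 67
The 2 values of 82 occupy positions 1–2 → average rank (1+2)/2 = 1.5.
Group B values → pooled ranks: 82→1.5, 78→3, 69→5
Rank sum = 1.5 + 3 + 5 = 9.5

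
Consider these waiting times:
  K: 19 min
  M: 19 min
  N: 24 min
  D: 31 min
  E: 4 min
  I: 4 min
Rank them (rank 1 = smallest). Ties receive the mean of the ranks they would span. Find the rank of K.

Sorted (ascending): 4, 4, 19, 19, 24, 31
The 2 values of 4 occupy positions 1–2 → average rank (1+2)/2 = 1.5.
The 2 values of 19 occupy positions 3–4 → average rank (3+4)/2 = 3.5.
K has value 19 min → rank 3.5.

3.5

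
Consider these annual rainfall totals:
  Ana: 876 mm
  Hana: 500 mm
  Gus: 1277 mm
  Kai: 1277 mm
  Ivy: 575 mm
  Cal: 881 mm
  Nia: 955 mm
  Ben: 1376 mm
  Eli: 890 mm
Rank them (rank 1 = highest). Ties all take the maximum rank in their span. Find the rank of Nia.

4

Sorted (descending): 1376, 1277, 1277, 955, 890, 881, 876, 575, 500
The 2 values of 1277 occupy positions 2–3 → each gets rank 3.
Nia has value 955 mm → rank 4.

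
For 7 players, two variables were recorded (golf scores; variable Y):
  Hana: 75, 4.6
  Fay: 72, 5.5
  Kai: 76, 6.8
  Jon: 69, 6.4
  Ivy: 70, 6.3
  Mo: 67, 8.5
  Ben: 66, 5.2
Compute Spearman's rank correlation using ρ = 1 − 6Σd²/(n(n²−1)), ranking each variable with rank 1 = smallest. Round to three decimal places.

Ranks of variable 1: 6, 5, 7, 3, 4, 2, 1
Ranks of variable 2: 1, 3, 6, 5, 4, 7, 2
d = r₁ − r₂: 5, 2, 1, -2, 0, -5, -1
d²: 25, 4, 1, 4, 0, 25, 1; Σd² = 60
ρ = 1 − 6·60/(7·48) = 1 − 360/336 = -0.071

-0.071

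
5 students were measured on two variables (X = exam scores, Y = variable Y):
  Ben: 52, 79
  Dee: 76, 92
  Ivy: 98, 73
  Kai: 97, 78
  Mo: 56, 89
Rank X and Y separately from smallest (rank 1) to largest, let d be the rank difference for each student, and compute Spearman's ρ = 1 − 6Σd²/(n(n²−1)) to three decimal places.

-0.600

Ranks of variable 1: 1, 3, 5, 4, 2
Ranks of variable 2: 3, 5, 1, 2, 4
d = r₁ − r₂: -2, -2, 4, 2, -2
d²: 4, 4, 16, 4, 4; Σd² = 32
ρ = 1 − 6·32/(5·24) = 1 − 192/120 = -0.600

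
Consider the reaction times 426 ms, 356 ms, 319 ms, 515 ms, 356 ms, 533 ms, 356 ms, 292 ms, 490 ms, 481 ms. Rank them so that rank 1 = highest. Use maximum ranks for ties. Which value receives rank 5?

Sorted (descending): 533, 515, 490, 481, 426, 356, 356, 356, 319, 292
The 3 values of 356 occupy positions 6–8 → each gets rank 8.
Rank 5 → value 426.

426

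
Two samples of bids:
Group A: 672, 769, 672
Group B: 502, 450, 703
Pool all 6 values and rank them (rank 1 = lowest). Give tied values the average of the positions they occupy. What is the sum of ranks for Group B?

8

Sorted (ascending): 450, 502, 672, 672, 703, 769
The 2 values of 672 occupy positions 3–4 → average rank (3+4)/2 = 3.5.
Group B values → pooled ranks: 502→2, 450→1, 703→5
Rank sum = 2 + 1 + 5 = 8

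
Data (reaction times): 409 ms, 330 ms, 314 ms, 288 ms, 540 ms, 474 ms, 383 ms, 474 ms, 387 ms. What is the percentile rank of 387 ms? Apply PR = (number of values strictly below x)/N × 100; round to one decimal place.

N = 9.
Strictly below 387: 4. Equal to 387: 1.
PR = 4/9 × 100 = 44.4

44.4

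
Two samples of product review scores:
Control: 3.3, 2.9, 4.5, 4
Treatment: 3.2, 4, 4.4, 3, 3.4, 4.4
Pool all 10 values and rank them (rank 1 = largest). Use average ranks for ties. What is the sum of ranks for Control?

Sorted (descending): 4.5, 4.4, 4.4, 4, 4, 3.4, 3.3, 3.2, 3, 2.9
The 2 values of 4.4 occupy positions 2–3 → average rank (2+3)/2 = 2.5.
The 2 values of 4 occupy positions 4–5 → average rank (4+5)/2 = 4.5.
Control values → pooled ranks: 3.3→7, 2.9→10, 4.5→1, 4→4.5
Rank sum = 7 + 10 + 1 + 4.5 = 22.5

22.5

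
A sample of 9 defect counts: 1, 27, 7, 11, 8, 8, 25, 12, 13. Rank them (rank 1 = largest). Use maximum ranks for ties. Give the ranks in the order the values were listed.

9, 1, 8, 5, 7, 7, 2, 4, 3

Sorted (descending): 27, 25, 13, 12, 11, 8, 8, 7, 1
The 2 values of 8 occupy positions 6–7 → each gets rank 7.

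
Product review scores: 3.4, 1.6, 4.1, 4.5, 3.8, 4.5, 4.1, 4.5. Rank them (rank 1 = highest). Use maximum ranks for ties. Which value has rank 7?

3.4

Sorted (descending): 4.5, 4.5, 4.5, 4.1, 4.1, 3.8, 3.4, 1.6
The 3 values of 4.5 occupy positions 1–3 → each gets rank 3.
The 2 values of 4.1 occupy positions 4–5 → each gets rank 5.
Rank 7 → value 3.4.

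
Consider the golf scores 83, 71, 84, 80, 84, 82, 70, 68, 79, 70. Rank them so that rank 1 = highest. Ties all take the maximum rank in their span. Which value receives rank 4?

Sorted (descending): 84, 84, 83, 82, 80, 79, 71, 70, 70, 68
The 2 values of 84 occupy positions 1–2 → each gets rank 2.
The 2 values of 70 occupy positions 8–9 → each gets rank 9.
Rank 4 → value 82.

82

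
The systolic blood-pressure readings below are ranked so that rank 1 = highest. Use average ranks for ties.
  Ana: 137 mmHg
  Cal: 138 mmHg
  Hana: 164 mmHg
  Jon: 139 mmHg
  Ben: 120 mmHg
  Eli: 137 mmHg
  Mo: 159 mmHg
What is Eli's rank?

5.5

Sorted (descending): 164, 159, 139, 138, 137, 137, 120
The 2 values of 137 occupy positions 5–6 → average rank (5+6)/2 = 5.5.
Eli has value 137 mmHg → rank 5.5.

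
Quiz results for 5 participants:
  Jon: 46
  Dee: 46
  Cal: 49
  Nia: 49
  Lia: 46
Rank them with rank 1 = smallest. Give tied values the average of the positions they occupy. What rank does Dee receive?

2

Sorted (ascending): 46, 46, 46, 49, 49
The 3 values of 46 occupy positions 1–3 → average rank 2.
The 2 values of 49 occupy positions 4–5 → average rank (4+5)/2 = 4.5.
Dee has value 46 → rank 2.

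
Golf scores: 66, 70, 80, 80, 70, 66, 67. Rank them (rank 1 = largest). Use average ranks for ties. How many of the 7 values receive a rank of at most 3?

Sorted (descending): 80, 80, 70, 70, 67, 66, 66
The 2 values of 80 occupy positions 1–2 → average rank (1+2)/2 = 1.5.
The 2 values of 70 occupy positions 3–4 → average rank (3+4)/2 = 3.5.
The 2 values of 66 occupy positions 6–7 → average rank (6+7)/2 = 6.5.
Ranks ≤ 3: {1.5, 1.5} → 2 values.

2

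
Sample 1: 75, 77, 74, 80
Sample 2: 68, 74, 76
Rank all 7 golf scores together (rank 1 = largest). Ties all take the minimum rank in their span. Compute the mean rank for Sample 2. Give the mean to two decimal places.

5.00

Sorted (descending): 80, 77, 76, 75, 74, 74, 68
The 2 values of 74 occupy positions 5–6 → each gets rank 5.
Sample 2 values → pooled ranks: 68→7, 74→5, 76→3
Mean rank = (7 + 5 + 3) / 3 = 5.00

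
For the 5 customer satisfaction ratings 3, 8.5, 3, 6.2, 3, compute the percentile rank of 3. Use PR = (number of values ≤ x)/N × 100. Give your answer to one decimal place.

60.0

N = 5.
Strictly below 3: 0. Equal to 3: 3.
PR = 3/5 × 100 = 60.0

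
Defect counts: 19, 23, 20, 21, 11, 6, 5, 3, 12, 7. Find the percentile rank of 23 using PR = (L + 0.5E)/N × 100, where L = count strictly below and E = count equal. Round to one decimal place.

N = 10.
Strictly below 23: 9. Equal to 23: 1.
PR = (9 + 0.5·1)/10 × 100 = 95.0

95.0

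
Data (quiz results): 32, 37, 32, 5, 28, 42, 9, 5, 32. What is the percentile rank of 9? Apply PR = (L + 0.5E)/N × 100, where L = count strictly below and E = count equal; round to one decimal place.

27.8

N = 9.
Strictly below 9: 2. Equal to 9: 1.
PR = (2 + 0.5·1)/9 × 100 = 27.8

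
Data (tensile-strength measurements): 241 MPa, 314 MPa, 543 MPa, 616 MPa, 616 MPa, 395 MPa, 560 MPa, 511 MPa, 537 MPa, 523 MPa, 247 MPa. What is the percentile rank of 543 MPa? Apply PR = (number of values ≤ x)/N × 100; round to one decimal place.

72.7

N = 11.
Strictly below 543: 7. Equal to 543: 1.
PR = 8/11 × 100 = 72.7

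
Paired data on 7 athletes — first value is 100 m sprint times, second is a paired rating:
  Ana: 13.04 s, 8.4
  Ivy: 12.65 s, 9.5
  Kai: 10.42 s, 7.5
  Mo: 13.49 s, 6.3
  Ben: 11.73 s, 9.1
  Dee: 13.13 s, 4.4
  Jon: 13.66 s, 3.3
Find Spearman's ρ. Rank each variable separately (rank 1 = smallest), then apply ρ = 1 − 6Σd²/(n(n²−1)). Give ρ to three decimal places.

Ranks of variable 1: 4, 3, 1, 6, 2, 5, 7
Ranks of variable 2: 5, 7, 4, 3, 6, 2, 1
d = r₁ − r₂: -1, -4, -3, 3, -4, 3, 6
d²: 1, 16, 9, 9, 16, 9, 36; Σd² = 96
ρ = 1 − 6·96/(7·48) = 1 − 576/336 = -0.714

-0.714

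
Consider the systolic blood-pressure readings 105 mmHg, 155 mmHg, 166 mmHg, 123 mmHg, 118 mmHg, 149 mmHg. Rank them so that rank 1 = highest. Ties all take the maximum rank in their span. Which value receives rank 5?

118

Sorted (descending): 166, 155, 149, 123, 118, 105
No ties — each value takes its position as its rank.
Rank 5 → value 118.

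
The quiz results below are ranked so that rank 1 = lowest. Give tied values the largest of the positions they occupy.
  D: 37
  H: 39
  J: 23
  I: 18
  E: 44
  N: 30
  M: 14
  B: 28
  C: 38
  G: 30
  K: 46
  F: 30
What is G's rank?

Sorted (ascending): 14, 18, 23, 28, 30, 30, 30, 37, 38, 39, 44, 46
The 3 values of 30 occupy positions 5–7 → each gets rank 7.
G has value 30 → rank 7.

7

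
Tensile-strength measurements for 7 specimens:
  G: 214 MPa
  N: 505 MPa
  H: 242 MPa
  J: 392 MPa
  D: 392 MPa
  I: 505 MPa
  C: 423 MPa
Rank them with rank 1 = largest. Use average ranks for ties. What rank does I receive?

1.5

Sorted (descending): 505, 505, 423, 392, 392, 242, 214
The 2 values of 505 occupy positions 1–2 → average rank (1+2)/2 = 1.5.
The 2 values of 392 occupy positions 4–5 → average rank (4+5)/2 = 4.5.
I has value 505 MPa → rank 1.5.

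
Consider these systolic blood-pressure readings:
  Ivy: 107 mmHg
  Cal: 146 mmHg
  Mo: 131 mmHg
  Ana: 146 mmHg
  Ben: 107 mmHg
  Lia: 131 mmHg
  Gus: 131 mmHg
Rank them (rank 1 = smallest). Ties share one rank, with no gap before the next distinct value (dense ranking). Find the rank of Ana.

3

Sorted (ascending): 107, 107, 131, 131, 131, 146, 146
The 2 values of 107 share dense rank 1.
The 3 values of 131 share dense rank 2.
The 2 values of 146 share dense rank 3.
Ana has value 146 mmHg → rank 3.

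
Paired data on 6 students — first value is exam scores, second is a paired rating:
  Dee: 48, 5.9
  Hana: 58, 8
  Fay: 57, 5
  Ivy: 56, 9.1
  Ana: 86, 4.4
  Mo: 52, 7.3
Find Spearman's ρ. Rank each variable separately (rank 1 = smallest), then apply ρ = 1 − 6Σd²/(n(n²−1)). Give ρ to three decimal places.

-0.314

Ranks of variable 1: 1, 5, 4, 3, 6, 2
Ranks of variable 2: 3, 5, 2, 6, 1, 4
d = r₁ − r₂: -2, 0, 2, -3, 5, -2
d²: 4, 0, 4, 9, 25, 4; Σd² = 46
ρ = 1 − 6·46/(6·35) = 1 − 276/210 = -0.314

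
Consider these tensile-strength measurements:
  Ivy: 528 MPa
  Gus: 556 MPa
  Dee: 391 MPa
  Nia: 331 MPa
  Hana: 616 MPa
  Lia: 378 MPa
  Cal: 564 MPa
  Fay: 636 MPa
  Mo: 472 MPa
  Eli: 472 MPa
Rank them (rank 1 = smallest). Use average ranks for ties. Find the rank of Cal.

8

Sorted (ascending): 331, 378, 391, 472, 472, 528, 556, 564, 616, 636
The 2 values of 472 occupy positions 4–5 → average rank (4+5)/2 = 4.5.
Cal has value 564 MPa → rank 8.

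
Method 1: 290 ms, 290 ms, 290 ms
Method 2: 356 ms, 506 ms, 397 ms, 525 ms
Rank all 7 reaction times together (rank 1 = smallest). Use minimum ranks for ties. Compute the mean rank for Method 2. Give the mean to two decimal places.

5.50

Sorted (ascending): 290, 290, 290, 356, 397, 506, 525
The 3 values of 290 occupy positions 1–3 → each gets rank 1.
Method 2 values → pooled ranks: 356→4, 506→6, 397→5, 525→7
Mean rank = (4 + 6 + 5 + 7) / 4 = 5.50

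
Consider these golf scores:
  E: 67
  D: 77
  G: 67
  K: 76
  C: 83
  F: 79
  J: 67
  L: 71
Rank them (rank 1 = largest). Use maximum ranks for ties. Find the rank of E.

Sorted (descending): 83, 79, 77, 76, 71, 67, 67, 67
The 3 values of 67 occupy positions 6–8 → each gets rank 8.
E has value 67 → rank 8.

8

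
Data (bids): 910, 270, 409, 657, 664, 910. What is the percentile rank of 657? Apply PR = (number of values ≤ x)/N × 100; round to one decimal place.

N = 6.
Strictly below 657: 2. Equal to 657: 1.
PR = 3/6 × 100 = 50.0

50.0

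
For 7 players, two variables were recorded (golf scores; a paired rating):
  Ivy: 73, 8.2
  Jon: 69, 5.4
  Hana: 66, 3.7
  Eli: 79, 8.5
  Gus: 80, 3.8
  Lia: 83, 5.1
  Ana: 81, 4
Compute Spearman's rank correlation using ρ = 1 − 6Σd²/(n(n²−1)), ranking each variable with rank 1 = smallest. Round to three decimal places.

Ranks of variable 1: 3, 2, 1, 4, 5, 7, 6
Ranks of variable 2: 6, 5, 1, 7, 2, 4, 3
d = r₁ − r₂: -3, -3, 0, -3, 3, 3, 3
d²: 9, 9, 0, 9, 9, 9, 9; Σd² = 54
ρ = 1 − 6·54/(7·48) = 1 − 324/336 = 0.036

0.036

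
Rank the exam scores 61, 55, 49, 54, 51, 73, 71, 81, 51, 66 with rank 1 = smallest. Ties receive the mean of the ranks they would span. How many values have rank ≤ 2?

1

Sorted (ascending): 49, 51, 51, 54, 55, 61, 66, 71, 73, 81
The 2 values of 51 occupy positions 2–3 → average rank (2+3)/2 = 2.5.
Ranks ≤ 2: {1} → 1 value.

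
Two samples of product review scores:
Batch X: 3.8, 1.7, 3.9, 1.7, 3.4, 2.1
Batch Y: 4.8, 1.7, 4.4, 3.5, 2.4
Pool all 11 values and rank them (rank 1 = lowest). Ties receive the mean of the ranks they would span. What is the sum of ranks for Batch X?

31

Sorted (ascending): 1.7, 1.7, 1.7, 2.1, 2.4, 3.4, 3.5, 3.8, 3.9, 4.4, 4.8
The 3 values of 1.7 occupy positions 1–3 → average rank 2.
Batch X values → pooled ranks: 3.8→8, 1.7→2, 3.9→9, 1.7→2, 3.4→6, 2.1→4
Rank sum = 8 + 2 + 9 + 2 + 6 + 4 = 31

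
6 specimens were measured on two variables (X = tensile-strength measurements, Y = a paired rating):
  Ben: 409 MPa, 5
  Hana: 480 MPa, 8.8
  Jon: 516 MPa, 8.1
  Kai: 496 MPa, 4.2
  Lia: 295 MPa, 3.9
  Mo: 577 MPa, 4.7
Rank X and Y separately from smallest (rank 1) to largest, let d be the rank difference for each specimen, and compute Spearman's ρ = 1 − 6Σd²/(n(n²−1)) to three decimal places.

Ranks of variable 1: 2, 3, 5, 4, 1, 6
Ranks of variable 2: 4, 6, 5, 2, 1, 3
d = r₁ − r₂: -2, -3, 0, 2, 0, 3
d²: 4, 9, 0, 4, 0, 9; Σd² = 26
ρ = 1 − 6·26/(6·35) = 1 − 156/210 = 0.257

0.257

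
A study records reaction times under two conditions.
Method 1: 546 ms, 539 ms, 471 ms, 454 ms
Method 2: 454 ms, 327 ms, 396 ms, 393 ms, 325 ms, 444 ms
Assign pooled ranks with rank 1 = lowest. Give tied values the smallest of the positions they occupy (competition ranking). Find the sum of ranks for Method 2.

Sorted (ascending): 325, 327, 393, 396, 444, 454, 454, 471, 539, 546
The 2 values of 454 occupy positions 6–7 → each gets rank 6.
Method 2 values → pooled ranks: 454→6, 327→2, 396→4, 393→3, 325→1, 444→5
Rank sum = 6 + 2 + 4 + 3 + 1 + 5 = 21

21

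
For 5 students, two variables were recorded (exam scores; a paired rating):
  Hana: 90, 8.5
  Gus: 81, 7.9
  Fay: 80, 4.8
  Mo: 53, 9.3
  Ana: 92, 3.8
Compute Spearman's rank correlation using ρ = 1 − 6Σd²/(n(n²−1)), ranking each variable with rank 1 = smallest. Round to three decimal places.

-0.600

Ranks of variable 1: 4, 3, 2, 1, 5
Ranks of variable 2: 4, 3, 2, 5, 1
d = r₁ − r₂: 0, 0, 0, -4, 4
d²: 0, 0, 0, 16, 16; Σd² = 32
ρ = 1 − 6·32/(5·24) = 1 − 192/120 = -0.600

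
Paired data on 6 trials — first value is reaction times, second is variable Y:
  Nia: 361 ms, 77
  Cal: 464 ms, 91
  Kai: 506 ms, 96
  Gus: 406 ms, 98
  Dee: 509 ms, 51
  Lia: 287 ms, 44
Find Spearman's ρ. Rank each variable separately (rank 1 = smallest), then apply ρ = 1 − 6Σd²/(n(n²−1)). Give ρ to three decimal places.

0.257

Ranks of variable 1: 2, 4, 5, 3, 6, 1
Ranks of variable 2: 3, 4, 5, 6, 2, 1
d = r₁ − r₂: -1, 0, 0, -3, 4, 0
d²: 1, 0, 0, 9, 16, 0; Σd² = 26
ρ = 1 − 6·26/(6·35) = 1 − 156/210 = 0.257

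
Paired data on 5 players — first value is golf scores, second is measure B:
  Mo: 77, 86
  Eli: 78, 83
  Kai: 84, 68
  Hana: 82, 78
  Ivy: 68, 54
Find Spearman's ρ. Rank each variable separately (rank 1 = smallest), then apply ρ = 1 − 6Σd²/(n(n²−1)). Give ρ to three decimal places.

Ranks of variable 1: 2, 3, 5, 4, 1
Ranks of variable 2: 5, 4, 2, 3, 1
d = r₁ − r₂: -3, -1, 3, 1, 0
d²: 9, 1, 9, 1, 0; Σd² = 20
ρ = 1 − 6·20/(5·24) = 1 − 120/120 = 0.000

0.000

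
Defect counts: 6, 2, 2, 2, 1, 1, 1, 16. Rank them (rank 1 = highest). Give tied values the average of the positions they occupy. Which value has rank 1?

Sorted (descending): 16, 6, 2, 2, 2, 1, 1, 1
The 3 values of 2 occupy positions 3–5 → average rank 4.
The 3 values of 1 occupy positions 6–8 → average rank 7.
Rank 1 → value 16.

16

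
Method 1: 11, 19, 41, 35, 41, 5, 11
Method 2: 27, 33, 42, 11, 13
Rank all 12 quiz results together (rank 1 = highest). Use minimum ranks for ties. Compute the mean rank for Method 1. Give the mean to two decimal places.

Sorted (descending): 42, 41, 41, 35, 33, 27, 19, 13, 11, 11, 11, 5
The 2 values of 41 occupy positions 2–3 → each gets rank 2.
The 3 values of 11 occupy positions 9–11 → each gets rank 9.
Method 1 values → pooled ranks: 11→9, 19→7, 41→2, 35→4, 41→2, 5→12, 11→9
Mean rank = (9 + 7 + 2 + 4 + 2 + 12 + 9) / 7 = 6.43

6.43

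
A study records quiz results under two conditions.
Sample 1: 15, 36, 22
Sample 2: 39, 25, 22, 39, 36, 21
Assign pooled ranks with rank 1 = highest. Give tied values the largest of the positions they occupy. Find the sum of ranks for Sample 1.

Sorted (descending): 39, 39, 36, 36, 25, 22, 22, 21, 15
The 2 values of 39 occupy positions 1–2 → each gets rank 2.
The 2 values of 36 occupy positions 3–4 → each gets rank 4.
The 2 values of 22 occupy positions 6–7 → each gets rank 7.
Sample 1 values → pooled ranks: 15→9, 36→4, 22→7
Rank sum = 9 + 4 + 7 = 20

20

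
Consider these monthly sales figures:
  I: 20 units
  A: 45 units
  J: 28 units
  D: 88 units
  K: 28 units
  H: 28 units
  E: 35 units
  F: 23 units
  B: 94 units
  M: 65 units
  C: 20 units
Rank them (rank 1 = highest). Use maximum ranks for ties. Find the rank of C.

11

Sorted (descending): 94, 88, 65, 45, 35, 28, 28, 28, 23, 20, 20
The 3 values of 28 occupy positions 6–8 → each gets rank 8.
The 2 values of 20 occupy positions 10–11 → each gets rank 11.
C has value 20 units → rank 11.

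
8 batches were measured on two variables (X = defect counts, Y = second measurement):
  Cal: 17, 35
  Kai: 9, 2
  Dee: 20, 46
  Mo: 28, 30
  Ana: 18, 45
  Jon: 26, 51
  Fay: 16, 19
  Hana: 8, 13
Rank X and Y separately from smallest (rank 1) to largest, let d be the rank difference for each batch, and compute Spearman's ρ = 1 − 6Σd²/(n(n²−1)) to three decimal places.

Ranks of variable 1: 4, 2, 6, 8, 5, 7, 3, 1
Ranks of variable 2: 5, 1, 7, 4, 6, 8, 3, 2
d = r₁ − r₂: -1, 1, -1, 4, -1, -1, 0, -1
d²: 1, 1, 1, 16, 1, 1, 0, 1; Σd² = 22
ρ = 1 − 6·22/(8·63) = 1 − 132/504 = 0.738

0.738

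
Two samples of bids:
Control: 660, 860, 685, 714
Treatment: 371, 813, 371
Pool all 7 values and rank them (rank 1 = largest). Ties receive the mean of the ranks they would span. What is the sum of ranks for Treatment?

15

Sorted (descending): 860, 813, 714, 685, 660, 371, 371
The 2 values of 371 occupy positions 6–7 → average rank (6+7)/2 = 6.5.
Treatment values → pooled ranks: 371→6.5, 813→2, 371→6.5
Rank sum = 6.5 + 2 + 6.5 = 15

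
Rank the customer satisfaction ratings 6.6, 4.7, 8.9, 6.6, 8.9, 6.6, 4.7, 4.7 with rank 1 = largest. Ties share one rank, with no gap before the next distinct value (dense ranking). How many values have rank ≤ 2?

Sorted (descending): 8.9, 8.9, 6.6, 6.6, 6.6, 4.7, 4.7, 4.7
The 2 values of 8.9 share dense rank 1.
The 3 values of 6.6 share dense rank 2.
The 3 values of 4.7 share dense rank 3.
Ranks ≤ 2: {1, 1, 2, 2, 2} → 5 values.

5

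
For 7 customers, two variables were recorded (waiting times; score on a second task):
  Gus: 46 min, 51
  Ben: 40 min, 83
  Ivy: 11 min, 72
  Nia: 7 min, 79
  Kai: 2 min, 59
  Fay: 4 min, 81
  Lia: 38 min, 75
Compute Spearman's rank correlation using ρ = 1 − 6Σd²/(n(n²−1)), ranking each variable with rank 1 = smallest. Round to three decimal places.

-0.071

Ranks of variable 1: 7, 6, 4, 3, 1, 2, 5
Ranks of variable 2: 1, 7, 3, 5, 2, 6, 4
d = r₁ − r₂: 6, -1, 1, -2, -1, -4, 1
d²: 36, 1, 1, 4, 1, 16, 1; Σd² = 60
ρ = 1 − 6·60/(7·48) = 1 − 360/336 = -0.071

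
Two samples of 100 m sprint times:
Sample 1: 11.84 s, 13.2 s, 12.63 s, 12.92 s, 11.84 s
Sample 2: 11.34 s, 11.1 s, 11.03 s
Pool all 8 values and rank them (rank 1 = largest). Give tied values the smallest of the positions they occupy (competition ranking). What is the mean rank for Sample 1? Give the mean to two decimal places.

Sorted (descending): 13.2, 12.92, 12.63, 11.84, 11.84, 11.34, 11.1, 11.03
The 2 values of 11.84 occupy positions 4–5 → each gets rank 4.
Sample 1 values → pooled ranks: 11.84→4, 13.2→1, 12.63→3, 12.92→2, 11.84→4
Mean rank = (4 + 1 + 3 + 2 + 4) / 5 = 2.80

2.80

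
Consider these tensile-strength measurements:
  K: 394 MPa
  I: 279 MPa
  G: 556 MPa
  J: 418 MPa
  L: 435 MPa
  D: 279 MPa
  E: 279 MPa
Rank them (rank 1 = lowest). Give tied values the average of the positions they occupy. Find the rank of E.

2

Sorted (ascending): 279, 279, 279, 394, 418, 435, 556
The 3 values of 279 occupy positions 1–3 → average rank 2.
E has value 279 MPa → rank 2.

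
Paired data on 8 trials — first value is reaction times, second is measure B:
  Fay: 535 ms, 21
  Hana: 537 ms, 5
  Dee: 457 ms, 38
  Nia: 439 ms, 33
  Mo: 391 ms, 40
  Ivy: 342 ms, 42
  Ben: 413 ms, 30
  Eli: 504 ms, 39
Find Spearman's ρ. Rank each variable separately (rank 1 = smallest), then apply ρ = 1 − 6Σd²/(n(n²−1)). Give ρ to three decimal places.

Ranks of variable 1: 7, 8, 5, 4, 2, 1, 3, 6
Ranks of variable 2: 2, 1, 5, 4, 7, 8, 3, 6
d = r₁ − r₂: 5, 7, 0, 0, -5, -7, 0, 0
d²: 25, 49, 0, 0, 25, 49, 0, 0; Σd² = 148
ρ = 1 − 6·148/(8·63) = 1 − 888/504 = -0.762

-0.762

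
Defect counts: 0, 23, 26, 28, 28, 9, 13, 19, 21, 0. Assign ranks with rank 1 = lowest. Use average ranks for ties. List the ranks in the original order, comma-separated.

1.5, 7, 8, 9.5, 9.5, 3, 4, 5, 6, 1.5

Sorted (ascending): 0, 0, 9, 13, 19, 21, 23, 26, 28, 28
The 2 values of 0 occupy positions 1–2 → average rank (1+2)/2 = 1.5.
The 2 values of 28 occupy positions 9–10 → average rank (9+10)/2 = 9.5.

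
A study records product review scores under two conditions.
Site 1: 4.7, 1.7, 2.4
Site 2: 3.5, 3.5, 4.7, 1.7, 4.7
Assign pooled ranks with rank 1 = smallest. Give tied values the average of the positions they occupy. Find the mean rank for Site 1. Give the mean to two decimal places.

3.83

Sorted (ascending): 1.7, 1.7, 2.4, 3.5, 3.5, 4.7, 4.7, 4.7
The 2 values of 1.7 occupy positions 1–2 → average rank (1+2)/2 = 1.5.
The 2 values of 3.5 occupy positions 4–5 → average rank (4+5)/2 = 4.5.
The 3 values of 4.7 occupy positions 6–8 → average rank 7.
Site 1 values → pooled ranks: 4.7→7, 1.7→1.5, 2.4→3
Mean rank = (7 + 1.5 + 3) / 3 = 3.83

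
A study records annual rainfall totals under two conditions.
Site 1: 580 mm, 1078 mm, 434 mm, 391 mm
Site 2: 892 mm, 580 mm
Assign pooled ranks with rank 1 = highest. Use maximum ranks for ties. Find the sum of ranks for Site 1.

16

Sorted (descending): 1078, 892, 580, 580, 434, 391
The 2 values of 580 occupy positions 3–4 → each gets rank 4.
Site 1 values → pooled ranks: 580→4, 1078→1, 434→5, 391→6
Rank sum = 4 + 1 + 5 + 6 = 16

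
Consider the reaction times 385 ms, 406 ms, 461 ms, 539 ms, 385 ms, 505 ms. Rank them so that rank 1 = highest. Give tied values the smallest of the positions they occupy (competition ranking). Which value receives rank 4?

406

Sorted (descending): 539, 505, 461, 406, 385, 385
The 2 values of 385 occupy positions 5–6 → each gets rank 5.
Rank 4 → value 406.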